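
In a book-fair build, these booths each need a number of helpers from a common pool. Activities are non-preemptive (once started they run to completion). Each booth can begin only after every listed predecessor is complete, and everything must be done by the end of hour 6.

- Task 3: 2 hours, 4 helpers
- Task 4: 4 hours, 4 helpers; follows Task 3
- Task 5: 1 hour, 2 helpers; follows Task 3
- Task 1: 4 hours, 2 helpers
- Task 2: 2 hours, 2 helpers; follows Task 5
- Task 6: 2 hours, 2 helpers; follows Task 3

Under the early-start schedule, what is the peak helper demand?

Early-start schedule: Task 3@1, Task 4@3, Task 5@3, Task 1@1, Task 2@4, Task 6@3.
Load per hour: hour 1: 6, hour 2: 6, hour 3: 10, hour 4: 10, hour 5: 6, hour 6: 4.
Peak is 10.

10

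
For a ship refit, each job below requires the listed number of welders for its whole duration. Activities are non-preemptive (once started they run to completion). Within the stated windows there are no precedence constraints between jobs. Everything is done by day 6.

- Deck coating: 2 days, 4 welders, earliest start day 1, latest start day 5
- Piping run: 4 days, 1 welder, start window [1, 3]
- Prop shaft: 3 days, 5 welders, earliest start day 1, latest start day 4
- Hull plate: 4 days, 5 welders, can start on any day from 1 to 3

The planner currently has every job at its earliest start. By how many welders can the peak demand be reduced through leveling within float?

Early-start peak: d1:15  d2:15  d3:11  d4:6  d5:0  d6:0 ⇒ 15.
Leveled (Deck coating@1, Piping run@1, Prop shaft@1, Hull plate@3): d1:10  d2:10  d3:11  d4:6  d5:5  d6:5 ⇒ 11.
Reduction 15 − 11 = 4.

4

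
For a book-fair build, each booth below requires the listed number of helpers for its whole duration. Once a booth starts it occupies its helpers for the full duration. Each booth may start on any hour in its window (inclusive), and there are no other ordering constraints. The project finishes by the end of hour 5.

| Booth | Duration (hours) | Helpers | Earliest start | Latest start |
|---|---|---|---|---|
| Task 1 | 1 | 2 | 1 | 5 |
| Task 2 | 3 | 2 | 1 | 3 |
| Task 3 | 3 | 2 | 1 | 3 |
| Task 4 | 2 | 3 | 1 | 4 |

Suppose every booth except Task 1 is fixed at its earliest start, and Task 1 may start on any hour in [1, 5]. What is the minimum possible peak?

Task 1@1: h1:9  h2:7  h3:4  h4:0  h5:0 → peak 9
Task 1@2: h1:7  h2:9  h3:4  h4:0  h5:0 → peak 9
Task 1@3: h1:7  h2:7  h3:6  h4:0  h5:0 → peak 7
Task 1@4: h1:7  h2:7  h3:4  h4:2  h5:0 → peak 7
Task 1@5: h1:7  h2:7  h3:4  h4:0  h5:2 → peak 7
Best is Task 1@3, peak 7.

7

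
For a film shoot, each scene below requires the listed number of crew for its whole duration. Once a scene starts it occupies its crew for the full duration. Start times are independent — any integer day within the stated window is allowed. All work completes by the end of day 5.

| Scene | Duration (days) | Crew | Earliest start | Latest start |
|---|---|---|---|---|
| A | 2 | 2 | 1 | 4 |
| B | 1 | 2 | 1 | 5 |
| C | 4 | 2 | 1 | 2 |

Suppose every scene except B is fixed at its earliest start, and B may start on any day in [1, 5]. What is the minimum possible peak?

B@1: d1:6  d2:4  d3:2  d4:2  d5:0 → peak 6
B@2: d1:4  d2:6  d3:2  d4:2  d5:0 → peak 6
B@3: d1:4  d2:4  d3:4  d4:2  d5:0 → peak 4
B@4: d1:4  d2:4  d3:2  d4:4  d5:0 → peak 4
B@5: d1:4  d2:4  d3:2  d4:2  d5:2 → peak 4
Best is B@3, peak 4.

4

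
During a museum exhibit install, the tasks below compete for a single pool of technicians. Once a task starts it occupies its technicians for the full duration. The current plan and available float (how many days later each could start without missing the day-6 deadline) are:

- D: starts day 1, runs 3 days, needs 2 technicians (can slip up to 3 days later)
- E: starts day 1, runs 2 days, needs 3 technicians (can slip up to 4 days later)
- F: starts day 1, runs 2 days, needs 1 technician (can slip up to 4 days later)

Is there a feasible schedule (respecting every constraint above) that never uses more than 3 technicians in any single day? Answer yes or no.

Schedule D@1, E@4, F@1: d1:3  d2:3  d3:2  d4:3  d5:3  d6:0 — peak 3 ≤ 3.

yes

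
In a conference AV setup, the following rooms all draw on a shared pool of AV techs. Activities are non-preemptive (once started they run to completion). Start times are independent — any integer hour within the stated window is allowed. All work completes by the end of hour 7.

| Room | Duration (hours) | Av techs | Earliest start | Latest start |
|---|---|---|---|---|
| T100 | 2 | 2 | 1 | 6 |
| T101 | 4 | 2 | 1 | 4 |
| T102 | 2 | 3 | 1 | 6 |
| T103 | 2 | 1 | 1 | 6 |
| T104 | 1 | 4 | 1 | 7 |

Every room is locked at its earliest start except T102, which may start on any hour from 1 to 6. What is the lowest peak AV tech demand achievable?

9

T102@1: h1:12  h2:8  h3:2  h4:2  h5:0  h6:0  h7:0 → peak 12
T102@2: h1:9  h2:8  h3:5  h4:2  h5:0  h6:0  h7:0 → peak 9
T102@3: h1:9  h2:5  h3:5  h4:5  h5:0  h6:0  h7:0 → peak 9
T102@4: h1:9  h2:5  h3:2  h4:5  h5:3  h6:0  h7:0 → peak 9
T102@5: h1:9  h2:5  h3:2  h4:2  h5:3  h6:3  h7:0 → peak 9
T102@6: h1:9  h2:5  h3:2  h4:2  h5:0  h6:3  h7:3 → peak 9
Best is T102@2, peak 9.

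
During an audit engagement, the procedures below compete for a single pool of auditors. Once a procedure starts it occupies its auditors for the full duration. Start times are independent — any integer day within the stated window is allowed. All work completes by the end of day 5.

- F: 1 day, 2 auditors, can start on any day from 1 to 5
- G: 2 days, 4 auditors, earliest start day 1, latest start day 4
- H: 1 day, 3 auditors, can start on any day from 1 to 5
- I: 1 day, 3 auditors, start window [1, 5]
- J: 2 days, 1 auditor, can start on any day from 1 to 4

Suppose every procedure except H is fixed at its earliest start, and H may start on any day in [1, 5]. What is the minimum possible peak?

H@1: d1:13  d2:5  d3:0  d4:0  d5:0 → peak 13
H@2: d1:10  d2:8  d3:0  d4:0  d5:0 → peak 10
H@3: d1:10  d2:5  d3:3  d4:0  d5:0 → peak 10
H@4: d1:10  d2:5  d3:0  d4:3  d5:0 → peak 10
H@5: d1:10  d2:5  d3:0  d4:0  d5:3 → peak 10
Best is H@2, peak 10.

10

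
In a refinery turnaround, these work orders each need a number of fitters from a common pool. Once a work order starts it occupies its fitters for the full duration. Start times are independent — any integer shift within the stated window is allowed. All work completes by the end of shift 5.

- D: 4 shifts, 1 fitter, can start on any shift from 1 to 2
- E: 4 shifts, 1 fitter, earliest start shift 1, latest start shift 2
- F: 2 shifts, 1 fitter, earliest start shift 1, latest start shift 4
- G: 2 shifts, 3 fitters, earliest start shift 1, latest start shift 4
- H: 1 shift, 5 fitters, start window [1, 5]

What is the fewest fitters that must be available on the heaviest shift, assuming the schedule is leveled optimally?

5

Early-start (D@1, E@1, F@1, G@1, H@1) gives peak 11: s1:11  s2:6  s3:2  s4:2  s5:0.
Shift G→3, H→5.
Schedule D@1, E@1, F@1, G@3, H@5: s1:3  s2:3  s3:5  s4:5  s5:5 — peak 5.
Total fitter-shifts = 21 over 5 shifts ⇒ peak ≥ ⌈21/5⌉ = 5, so 5 is optimal.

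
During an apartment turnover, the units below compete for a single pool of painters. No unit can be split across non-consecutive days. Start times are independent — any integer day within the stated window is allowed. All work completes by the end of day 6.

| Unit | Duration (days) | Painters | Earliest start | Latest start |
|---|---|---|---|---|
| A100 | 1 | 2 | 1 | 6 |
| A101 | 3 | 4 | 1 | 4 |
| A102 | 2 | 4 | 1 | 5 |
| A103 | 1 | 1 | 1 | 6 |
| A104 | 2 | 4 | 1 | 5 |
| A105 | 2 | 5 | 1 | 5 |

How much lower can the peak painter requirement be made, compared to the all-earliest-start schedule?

12

Early-start peak: d1:20  d2:17  d3:4  d4:0  d5:0  d6:0 ⇒ 20.
Leveled (A100@1, A101@2, A102@1, A103@1, A104@3, A105@5): d1:7  d2:8  d3:8  d4:8  d5:5  d6:5 ⇒ 8.
Reduction 20 − 8 = 12.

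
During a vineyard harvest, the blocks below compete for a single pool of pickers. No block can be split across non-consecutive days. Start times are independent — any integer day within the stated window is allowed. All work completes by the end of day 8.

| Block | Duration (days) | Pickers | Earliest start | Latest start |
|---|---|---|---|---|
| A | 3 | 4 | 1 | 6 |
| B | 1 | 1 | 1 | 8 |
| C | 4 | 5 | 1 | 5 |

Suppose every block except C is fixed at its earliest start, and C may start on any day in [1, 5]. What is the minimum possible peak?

5

C@1: d1:10  d2:9  d3:9  d4:5  d5:0  d6:0  d7:0  d8:0 → peak 10
C@2: d1:5  d2:9  d3:9  d4:5  d5:5  d6:0  d7:0  d8:0 → peak 9
C@3: d1:5  d2:4  d3:9  d4:5  d5:5  d6:5  d7:0  d8:0 → peak 9
C@4: d1:5  d2:4  d3:4  d4:5  d5:5  d6:5  d7:5  d8:0 → peak 5
C@5: d1:5  d2:4  d3:4  d4:0  d5:5  d6:5  d7:5  d8:5 → peak 5
Best is C@4, peak 5.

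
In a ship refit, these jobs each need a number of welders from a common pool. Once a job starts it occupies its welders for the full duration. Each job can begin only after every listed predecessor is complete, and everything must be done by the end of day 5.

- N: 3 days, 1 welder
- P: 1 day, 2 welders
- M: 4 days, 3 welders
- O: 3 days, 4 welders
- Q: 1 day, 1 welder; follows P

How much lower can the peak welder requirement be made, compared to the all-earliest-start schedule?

2

Early-start peak: d1:10  d2:9  d3:8  d4:3  d5:0 ⇒ 10.
Leveled (N@1, P@1, M@1, O@2, Q@4): d1:6  d2:8  d3:8  d4:8  d5:0 ⇒ 8.
Reduction 10 − 8 = 2.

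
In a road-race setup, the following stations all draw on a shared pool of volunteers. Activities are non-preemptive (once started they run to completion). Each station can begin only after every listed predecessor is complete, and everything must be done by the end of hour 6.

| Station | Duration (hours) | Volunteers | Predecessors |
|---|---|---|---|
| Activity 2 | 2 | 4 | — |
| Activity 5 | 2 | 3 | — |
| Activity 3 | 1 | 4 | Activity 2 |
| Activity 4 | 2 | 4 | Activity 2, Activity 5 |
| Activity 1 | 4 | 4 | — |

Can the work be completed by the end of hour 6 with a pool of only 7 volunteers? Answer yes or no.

no

The minimum achievable peak is 8; 7 < 8, so no feasible schedule stays within the cap.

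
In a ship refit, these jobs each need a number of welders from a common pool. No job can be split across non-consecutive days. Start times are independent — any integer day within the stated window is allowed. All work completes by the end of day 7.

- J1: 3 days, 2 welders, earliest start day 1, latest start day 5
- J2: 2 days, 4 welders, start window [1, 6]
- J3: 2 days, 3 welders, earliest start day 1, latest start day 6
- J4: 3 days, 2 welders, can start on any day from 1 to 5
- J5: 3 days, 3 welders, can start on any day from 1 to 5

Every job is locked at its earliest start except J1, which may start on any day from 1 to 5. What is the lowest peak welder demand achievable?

12

J1@1: d1:14  d2:14  d3:7  d4:0  d5:0  d6:0  d7:0 → peak 14
J1@2: d1:12  d2:14  d3:7  d4:2  d5:0  d6:0  d7:0 → peak 14
J1@3: d1:12  d2:12  d3:7  d4:2  d5:2  d6:0  d7:0 → peak 12
J1@4: d1:12  d2:12  d3:5  d4:2  d5:2  d6:2  d7:0 → peak 12
J1@5: d1:12  d2:12  d3:5  d4:0  d5:2  d6:2  d7:2 → peak 12
Best is J1@3, peak 12.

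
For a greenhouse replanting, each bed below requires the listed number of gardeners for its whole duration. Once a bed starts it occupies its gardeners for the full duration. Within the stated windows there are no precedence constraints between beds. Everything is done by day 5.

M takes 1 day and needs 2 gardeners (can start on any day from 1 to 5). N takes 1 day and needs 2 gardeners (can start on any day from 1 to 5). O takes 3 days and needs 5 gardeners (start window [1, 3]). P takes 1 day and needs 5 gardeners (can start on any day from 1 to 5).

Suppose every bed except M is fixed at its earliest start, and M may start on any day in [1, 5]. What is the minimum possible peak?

M@1: d1:14  d2:5  d3:5  d4:0  d5:0 → peak 14
M@2: d1:12  d2:7  d3:5  d4:0  d5:0 → peak 12
M@3: d1:12  d2:5  d3:7  d4:0  d5:0 → peak 12
M@4: d1:12  d2:5  d3:5  d4:2  d5:0 → peak 12
M@5: d1:12  d2:5  d3:5  d4:0  d5:2 → peak 12
Best is M@2, peak 12.

12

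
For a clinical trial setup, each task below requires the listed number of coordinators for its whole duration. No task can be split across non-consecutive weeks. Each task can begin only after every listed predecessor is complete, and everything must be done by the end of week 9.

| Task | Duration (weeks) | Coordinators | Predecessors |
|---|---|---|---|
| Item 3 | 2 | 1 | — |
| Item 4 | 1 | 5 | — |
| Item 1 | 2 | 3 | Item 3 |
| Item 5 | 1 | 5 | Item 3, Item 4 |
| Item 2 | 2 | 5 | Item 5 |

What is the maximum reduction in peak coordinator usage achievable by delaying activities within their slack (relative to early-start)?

Early-start peak: w1:6  w2:1  w3:8  w4:8  w5:5  w6:0  w7:0  w8:0  w9:0 ⇒ 8.
Leveled (Item 3@1, Item 4@3, Item 1@4, Item 5@6, Item 2@7): w1:1  w2:1  w3:5  w4:3  w5:3  w6:5  w7:5  w8:5  w9:0 ⇒ 5.
Reduction 8 − 5 = 3.

3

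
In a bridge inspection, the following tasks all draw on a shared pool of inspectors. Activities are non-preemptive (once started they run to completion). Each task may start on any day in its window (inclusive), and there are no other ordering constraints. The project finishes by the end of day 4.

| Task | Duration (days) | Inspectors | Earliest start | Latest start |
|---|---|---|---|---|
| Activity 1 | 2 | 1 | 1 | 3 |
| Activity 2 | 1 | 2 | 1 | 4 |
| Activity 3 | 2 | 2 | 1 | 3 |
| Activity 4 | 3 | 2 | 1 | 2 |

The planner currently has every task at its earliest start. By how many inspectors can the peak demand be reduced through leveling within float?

Early-start peak: d1:7  d2:5  d3:2  d4:0 ⇒ 7.
Leveled (Activity 1@1, Activity 2@1, Activity 3@3, Activity 4@2): d1:3  d2:3  d3:4  d4:4 ⇒ 4.
Reduction 7 − 4 = 3.

3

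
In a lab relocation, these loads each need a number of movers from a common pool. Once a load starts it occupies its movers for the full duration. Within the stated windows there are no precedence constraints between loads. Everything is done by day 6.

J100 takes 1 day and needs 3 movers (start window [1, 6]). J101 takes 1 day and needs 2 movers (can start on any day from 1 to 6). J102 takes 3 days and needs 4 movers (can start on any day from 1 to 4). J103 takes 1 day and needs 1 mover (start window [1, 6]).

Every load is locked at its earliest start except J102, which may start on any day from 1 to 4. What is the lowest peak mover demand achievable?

J102@1: d1:10  d2:4  d3:4  d4:0  d5:0  d6:0 → peak 10
J102@2: d1:6  d2:4  d3:4  d4:4  d5:0  d6:0 → peak 6
J102@3: d1:6  d2:0  d3:4  d4:4  d5:4  d6:0 → peak 6
J102@4: d1:6  d2:0  d3:0  d4:4  d5:4  d6:4 → peak 6
Best is J102@2, peak 6.

6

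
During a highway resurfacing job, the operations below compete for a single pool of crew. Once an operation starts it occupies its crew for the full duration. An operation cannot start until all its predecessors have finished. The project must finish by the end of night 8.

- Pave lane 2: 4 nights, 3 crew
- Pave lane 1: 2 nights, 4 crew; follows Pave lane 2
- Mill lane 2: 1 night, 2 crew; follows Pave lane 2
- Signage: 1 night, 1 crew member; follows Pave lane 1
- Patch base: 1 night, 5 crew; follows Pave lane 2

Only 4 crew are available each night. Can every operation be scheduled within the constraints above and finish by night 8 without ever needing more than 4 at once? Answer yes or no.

The minimum achievable peak is 5; 4 < 5, so no feasible schedule stays within the cap.

no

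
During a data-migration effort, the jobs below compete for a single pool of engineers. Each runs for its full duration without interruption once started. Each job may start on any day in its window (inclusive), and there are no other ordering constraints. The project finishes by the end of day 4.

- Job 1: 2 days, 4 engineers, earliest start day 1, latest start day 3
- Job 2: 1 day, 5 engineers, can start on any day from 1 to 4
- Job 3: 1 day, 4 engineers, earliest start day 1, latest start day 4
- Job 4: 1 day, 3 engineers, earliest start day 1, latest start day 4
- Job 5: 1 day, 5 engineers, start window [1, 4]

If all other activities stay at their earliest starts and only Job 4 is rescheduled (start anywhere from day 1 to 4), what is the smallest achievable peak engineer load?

Job 4@1: d1:21  d2:4  d3:0  d4:0 → peak 21
Job 4@2: d1:18  d2:7  d3:0  d4:0 → peak 18
Job 4@3: d1:18  d2:4  d3:3  d4:0 → peak 18
Job 4@4: d1:18  d2:4  d3:0  d4:3 → peak 18
Best is Job 4@2, peak 18.

18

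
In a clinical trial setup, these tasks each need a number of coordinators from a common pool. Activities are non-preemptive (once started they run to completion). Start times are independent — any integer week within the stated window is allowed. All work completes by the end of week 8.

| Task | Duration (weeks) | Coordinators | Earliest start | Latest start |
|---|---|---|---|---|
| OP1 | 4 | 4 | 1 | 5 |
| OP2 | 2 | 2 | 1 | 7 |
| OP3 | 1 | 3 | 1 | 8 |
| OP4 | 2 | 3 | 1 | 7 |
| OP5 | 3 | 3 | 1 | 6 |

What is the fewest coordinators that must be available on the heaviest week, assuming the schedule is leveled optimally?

Early-start (OP1@1, OP2@1, OP3@1, OP4@1, OP5@1) gives peak 15: w1:15  w2:12  w3:7  w4:4  w5:0  w6:0  w7:0  w8:0.
Shift OP3→5, OP4→5, OP5→6.
Schedule OP1@1, OP2@1, OP3@5, OP4@5, OP5@6: w1:6  w2:6  w3:4  w4:4  w5:6  w6:6  w7:3  w8:3 — peak 6.

6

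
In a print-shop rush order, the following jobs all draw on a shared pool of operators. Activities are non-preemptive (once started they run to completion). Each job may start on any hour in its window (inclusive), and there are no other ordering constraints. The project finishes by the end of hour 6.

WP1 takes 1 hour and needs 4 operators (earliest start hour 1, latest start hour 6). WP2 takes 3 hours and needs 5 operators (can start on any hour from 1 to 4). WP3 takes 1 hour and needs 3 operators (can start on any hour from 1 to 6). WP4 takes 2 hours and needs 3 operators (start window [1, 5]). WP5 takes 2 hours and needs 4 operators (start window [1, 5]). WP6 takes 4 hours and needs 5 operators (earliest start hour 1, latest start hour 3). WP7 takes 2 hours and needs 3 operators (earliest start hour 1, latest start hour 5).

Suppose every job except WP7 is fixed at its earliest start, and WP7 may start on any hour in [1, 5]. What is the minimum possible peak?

24

WP7@1: h1:27  h2:20  h3:10  h4:5  h5:0  h6:0 → peak 27
WP7@2: h1:24  h2:20  h3:13  h4:5  h5:0  h6:0 → peak 24
WP7@3: h1:24  h2:17  h3:13  h4:8  h5:0  h6:0 → peak 24
WP7@4: h1:24  h2:17  h3:10  h4:8  h5:3  h6:0 → peak 24
WP7@5: h1:24  h2:17  h3:10  h4:5  h5:3  h6:3 → peak 24
Best is WP7@2, peak 24.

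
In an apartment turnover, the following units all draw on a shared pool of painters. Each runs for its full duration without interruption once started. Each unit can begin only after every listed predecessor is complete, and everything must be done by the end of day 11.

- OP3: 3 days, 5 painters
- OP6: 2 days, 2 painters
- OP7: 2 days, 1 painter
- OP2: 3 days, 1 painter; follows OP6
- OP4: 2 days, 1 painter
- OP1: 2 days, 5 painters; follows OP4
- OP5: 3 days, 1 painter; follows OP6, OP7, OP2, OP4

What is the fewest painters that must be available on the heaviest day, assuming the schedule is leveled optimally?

Early-start (OP3@1, OP6@1, OP7@1, OP2@3, OP4@1, OP1@3, OP5@6) gives peak 11: d1:9  d2:9  d3:11  d4:6  d5:1  d6:1  d7:1  d8:1  d9:0  d10:0  d11:0.
Shift OP6→4, OP2→6, OP4→3, OP1→6, OP5→9.
Schedule OP3@1, OP6@4, OP7@1, OP2@6, OP4@3, OP1@6, OP5@9: d1:6  d2:6  d3:6  d4:3  d5:2  d6:6  d7:6  d8:1  d9:1  d10:1  d11:1 — peak 6.

6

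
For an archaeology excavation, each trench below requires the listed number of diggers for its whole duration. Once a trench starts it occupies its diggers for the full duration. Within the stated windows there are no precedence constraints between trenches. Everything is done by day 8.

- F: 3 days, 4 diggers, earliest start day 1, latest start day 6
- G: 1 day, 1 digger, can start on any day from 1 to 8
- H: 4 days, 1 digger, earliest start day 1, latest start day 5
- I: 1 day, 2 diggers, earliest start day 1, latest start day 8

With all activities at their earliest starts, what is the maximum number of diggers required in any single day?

8

Early-start schedule: F@1, G@1, H@1, I@1.
Load per day: day 1: 8, day 2: 5, day 3: 5, day 4: 1, day 5: 0, day 6: 0, day 7: 0, day 8: 0.
Peak is 8.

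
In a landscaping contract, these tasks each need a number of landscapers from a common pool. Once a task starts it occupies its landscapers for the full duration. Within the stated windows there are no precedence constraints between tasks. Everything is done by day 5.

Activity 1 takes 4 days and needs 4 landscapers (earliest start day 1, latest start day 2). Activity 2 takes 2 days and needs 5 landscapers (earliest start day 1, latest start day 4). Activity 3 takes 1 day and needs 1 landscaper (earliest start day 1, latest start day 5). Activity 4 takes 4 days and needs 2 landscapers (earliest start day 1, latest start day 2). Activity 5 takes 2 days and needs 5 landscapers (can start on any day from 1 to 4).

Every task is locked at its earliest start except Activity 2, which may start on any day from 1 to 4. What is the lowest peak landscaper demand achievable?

12

Activity 2@1: d1:17  d2:16  d3:6  d4:6  d5:0 → peak 17
Activity 2@2: d1:12  d2:16  d3:11  d4:6  d5:0 → peak 16
Activity 2@3: d1:12  d2:11  d3:11  d4:11  d5:0 → peak 12
Activity 2@4: d1:12  d2:11  d3:6  d4:11  d5:5 → peak 12
Best is Activity 2@3, peak 12.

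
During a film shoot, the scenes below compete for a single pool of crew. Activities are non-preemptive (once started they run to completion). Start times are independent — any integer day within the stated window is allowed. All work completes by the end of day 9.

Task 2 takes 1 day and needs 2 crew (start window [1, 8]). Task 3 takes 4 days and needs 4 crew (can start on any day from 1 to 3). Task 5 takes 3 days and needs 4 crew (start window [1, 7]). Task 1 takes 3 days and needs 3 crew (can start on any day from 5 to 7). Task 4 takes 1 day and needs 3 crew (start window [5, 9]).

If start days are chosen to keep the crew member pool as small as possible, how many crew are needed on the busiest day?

Early-start (Task 2@1, Task 3@1, Task 5@1, Task 1@5, Task 4@5) gives peak 10: d1:10  d2:8  d3:8  d4:4  d5:6  d6:3  d7:3  d8:0  d9:0.
Shift Task 5→5, Task 4→8.
Schedule Task 2@1, Task 3@1, Task 5@5, Task 1@5, Task 4@8: d1:6  d2:4  d3:4  d4:4  d5:7  d6:7  d7:7  d8:3  d9:0 — peak 7.

7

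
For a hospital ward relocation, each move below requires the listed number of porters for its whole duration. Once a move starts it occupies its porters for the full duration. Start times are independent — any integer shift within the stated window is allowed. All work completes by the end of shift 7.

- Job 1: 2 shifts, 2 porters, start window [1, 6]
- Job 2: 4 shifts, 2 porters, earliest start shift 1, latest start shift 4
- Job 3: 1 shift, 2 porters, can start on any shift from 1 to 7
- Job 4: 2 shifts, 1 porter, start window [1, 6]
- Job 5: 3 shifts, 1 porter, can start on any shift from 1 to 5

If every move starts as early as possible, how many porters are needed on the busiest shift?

Early-start schedule: Job 1@1, Job 2@1, Job 3@1, Job 4@1, Job 5@1.
Load per shift: shift 1: 8, shift 2: 6, shift 3: 3, shift 4: 2, shift 5: 0, shift 6: 0, shift 7: 0.
Peak is 8.

8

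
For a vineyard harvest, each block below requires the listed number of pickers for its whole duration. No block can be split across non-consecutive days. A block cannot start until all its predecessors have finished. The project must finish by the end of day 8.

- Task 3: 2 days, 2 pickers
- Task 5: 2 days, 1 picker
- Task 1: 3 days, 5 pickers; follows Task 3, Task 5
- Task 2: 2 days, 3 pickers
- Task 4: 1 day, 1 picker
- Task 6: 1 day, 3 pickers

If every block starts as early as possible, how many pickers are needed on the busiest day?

10

Early-start schedule: Task 3@1, Task 5@1, Task 1@3, Task 2@1, Task 4@1, Task 6@1.
Load per day: day 1: 10, day 2: 6, day 3: 5, day 4: 5, day 5: 5, day 6: 0, day 7: 0, day 8: 0.
Peak is 10.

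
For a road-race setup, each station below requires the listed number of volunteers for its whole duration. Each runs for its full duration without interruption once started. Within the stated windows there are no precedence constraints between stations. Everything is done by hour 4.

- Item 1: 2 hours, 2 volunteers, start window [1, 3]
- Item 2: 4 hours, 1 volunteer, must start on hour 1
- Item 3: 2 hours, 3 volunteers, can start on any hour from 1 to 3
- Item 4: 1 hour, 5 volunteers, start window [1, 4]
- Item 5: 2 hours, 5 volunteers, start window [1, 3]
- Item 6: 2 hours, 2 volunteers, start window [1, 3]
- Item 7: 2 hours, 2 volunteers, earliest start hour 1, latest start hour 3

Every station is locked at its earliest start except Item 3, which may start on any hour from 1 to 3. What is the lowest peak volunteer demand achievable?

17

Item 3@1: h1:20  h2:15  h3:1  h4:1 → peak 20
Item 3@2: h1:17  h2:15  h3:4  h4:1 → peak 17
Item 3@3: h1:17  h2:12  h3:4  h4:4 → peak 17
Best is Item 3@2, peak 17.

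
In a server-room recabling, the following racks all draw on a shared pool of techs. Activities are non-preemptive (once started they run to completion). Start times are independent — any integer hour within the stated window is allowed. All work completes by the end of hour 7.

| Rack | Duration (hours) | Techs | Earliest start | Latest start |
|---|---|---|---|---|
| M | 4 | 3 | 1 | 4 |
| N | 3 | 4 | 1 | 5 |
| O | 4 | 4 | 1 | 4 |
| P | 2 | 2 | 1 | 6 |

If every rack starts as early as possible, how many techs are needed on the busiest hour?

13

Early-start schedule: M@1, N@1, O@1, P@1.
Load per hour: hour 1: 13, hour 2: 13, hour 3: 11, hour 4: 7, hour 5: 0, hour 6: 0, hour 7: 0.
Peak is 13.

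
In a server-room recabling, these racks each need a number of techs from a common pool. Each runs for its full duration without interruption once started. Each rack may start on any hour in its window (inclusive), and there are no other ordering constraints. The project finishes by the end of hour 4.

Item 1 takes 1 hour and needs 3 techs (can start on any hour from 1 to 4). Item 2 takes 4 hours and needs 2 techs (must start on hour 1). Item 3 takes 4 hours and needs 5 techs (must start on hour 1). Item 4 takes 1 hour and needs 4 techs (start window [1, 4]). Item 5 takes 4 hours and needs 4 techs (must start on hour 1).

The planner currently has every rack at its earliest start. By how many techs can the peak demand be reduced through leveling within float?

3

Early-start peak: h1:18  h2:11  h3:11  h4:11 ⇒ 18.
Leveled (Item 1@1, Item 2@1, Item 3@1, Item 4@2, Item 5@1): h1:14  h2:15  h3:11  h4:11 ⇒ 15.
Reduction 18 − 15 = 3.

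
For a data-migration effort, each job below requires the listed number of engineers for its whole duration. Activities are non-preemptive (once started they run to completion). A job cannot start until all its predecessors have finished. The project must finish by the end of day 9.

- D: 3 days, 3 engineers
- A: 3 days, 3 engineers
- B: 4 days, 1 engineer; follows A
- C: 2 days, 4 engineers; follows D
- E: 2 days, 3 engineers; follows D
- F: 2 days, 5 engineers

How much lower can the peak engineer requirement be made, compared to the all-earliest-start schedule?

5

Early-start peak: d1:11  d2:11  d3:6  d4:8  d5:8  d6:1  d7:1  d8:0  d9:0 ⇒ 11.
Leveled (D@1, A@1, B@4, C@4, E@6, F@8): d1:6  d2:6  d3:6  d4:5  d5:5  d6:4  d7:4  d8:5  d9:5 ⇒ 6.
Reduction 11 − 6 = 5.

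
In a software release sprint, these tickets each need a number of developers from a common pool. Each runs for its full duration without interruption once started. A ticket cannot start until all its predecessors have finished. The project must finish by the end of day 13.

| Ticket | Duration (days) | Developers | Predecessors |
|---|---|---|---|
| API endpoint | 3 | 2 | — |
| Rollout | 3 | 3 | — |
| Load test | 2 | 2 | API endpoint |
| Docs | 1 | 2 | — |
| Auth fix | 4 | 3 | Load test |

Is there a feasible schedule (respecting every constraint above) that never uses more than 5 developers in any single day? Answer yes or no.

Schedule API endpoint@1, Rollout@4, Load test@7, Docs@9, Auth fix@10: d1:2  d2:2  d3:2  d4:3  d5:3  d6:3  d7:2  d8:2  d9:2  d10:3  d11:3  d12:3  d13:3 — peak 3 ≤ 5.

yes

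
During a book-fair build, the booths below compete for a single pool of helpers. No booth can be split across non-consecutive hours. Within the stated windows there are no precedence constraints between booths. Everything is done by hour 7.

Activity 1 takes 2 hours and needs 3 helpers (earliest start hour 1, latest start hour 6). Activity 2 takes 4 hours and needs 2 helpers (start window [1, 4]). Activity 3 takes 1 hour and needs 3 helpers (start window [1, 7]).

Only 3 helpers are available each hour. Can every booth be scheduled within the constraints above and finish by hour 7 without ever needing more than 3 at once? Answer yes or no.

yes

Schedule Activity 1@1, Activity 2@3, Activity 3@7: h1:3  h2:3  h3:2  h4:2  h5:2  h6:2  h7:3 — peak 3 ≤ 3.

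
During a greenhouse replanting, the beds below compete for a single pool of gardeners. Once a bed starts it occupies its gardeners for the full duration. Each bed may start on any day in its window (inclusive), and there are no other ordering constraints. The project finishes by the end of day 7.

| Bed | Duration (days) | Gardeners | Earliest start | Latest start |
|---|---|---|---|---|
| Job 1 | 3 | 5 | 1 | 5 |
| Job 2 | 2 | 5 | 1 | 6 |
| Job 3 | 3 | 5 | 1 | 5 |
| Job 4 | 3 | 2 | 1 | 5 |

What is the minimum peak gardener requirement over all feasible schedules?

10

Early-start (Job 1@1, Job 2@1, Job 3@1, Job 4@1) gives peak 17: d1:17  d2:17  d3:12  d4:0  d5:0  d6:0  d7:0.
Shift Job 3→3, Job 4→4.
Schedule Job 1@1, Job 2@1, Job 3@3, Job 4@4: d1:10  d2:10  d3:10  d4:7  d5:7  d6:2  d7:0 — peak 10.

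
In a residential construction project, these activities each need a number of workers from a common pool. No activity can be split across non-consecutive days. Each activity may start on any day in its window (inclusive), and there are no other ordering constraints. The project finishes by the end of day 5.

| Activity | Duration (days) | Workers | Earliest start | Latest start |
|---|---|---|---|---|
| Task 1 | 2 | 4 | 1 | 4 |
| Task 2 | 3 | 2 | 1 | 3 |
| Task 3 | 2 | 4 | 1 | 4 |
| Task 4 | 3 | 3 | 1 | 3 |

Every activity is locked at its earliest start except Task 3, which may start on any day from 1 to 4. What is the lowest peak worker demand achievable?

9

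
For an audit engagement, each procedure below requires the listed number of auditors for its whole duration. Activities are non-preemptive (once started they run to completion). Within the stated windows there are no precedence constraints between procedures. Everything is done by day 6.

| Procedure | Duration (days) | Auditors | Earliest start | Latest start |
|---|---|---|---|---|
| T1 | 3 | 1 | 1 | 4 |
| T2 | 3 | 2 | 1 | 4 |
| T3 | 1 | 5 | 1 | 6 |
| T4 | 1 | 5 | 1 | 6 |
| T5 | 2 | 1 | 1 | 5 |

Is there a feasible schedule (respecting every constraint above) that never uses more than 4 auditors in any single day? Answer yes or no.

The minimum achievable peak is 5; 4 < 5, so no feasible schedule stays within the cap.

no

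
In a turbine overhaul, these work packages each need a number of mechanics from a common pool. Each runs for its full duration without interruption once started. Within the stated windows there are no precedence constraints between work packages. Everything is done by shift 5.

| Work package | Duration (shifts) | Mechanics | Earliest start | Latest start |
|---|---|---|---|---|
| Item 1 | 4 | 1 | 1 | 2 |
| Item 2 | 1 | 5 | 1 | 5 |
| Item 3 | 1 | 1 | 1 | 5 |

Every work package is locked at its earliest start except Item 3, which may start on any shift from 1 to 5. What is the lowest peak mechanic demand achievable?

6

Item 3@1: s1:7  s2:1  s3:1  s4:1  s5:0 → peak 7
Item 3@2: s1:6  s2:2  s3:1  s4:1  s5:0 → peak 6
Item 3@3: s1:6  s2:1  s3:2  s4:1  s5:0 → peak 6
Item 3@4: s1:6  s2:1  s3:1  s4:2  s5:0 → peak 6
Item 3@5: s1:6  s2:1  s3:1  s4:1  s5:1 → peak 6
Best is Item 3@2, peak 6.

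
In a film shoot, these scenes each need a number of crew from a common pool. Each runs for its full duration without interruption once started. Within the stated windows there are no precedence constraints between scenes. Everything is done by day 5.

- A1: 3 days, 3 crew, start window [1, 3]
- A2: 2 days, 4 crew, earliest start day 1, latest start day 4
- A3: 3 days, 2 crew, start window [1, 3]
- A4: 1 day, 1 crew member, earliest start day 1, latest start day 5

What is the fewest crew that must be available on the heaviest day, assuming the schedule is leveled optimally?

5

Early-start (A1@1, A2@1, A3@1, A4@1) gives peak 10: d1:10  d2:9  d3:5  d4:0  d5:0.
Shift A2→4, A4→4.
Schedule A1@1, A2@4, A3@1, A4@4: d1:5  d2:5  d3:5  d4:5  d5:4 — peak 5.
Total crew member-days = 24 over 5 days ⇒ peak ≥ ⌈24/5⌉ = 5, so 5 is optimal.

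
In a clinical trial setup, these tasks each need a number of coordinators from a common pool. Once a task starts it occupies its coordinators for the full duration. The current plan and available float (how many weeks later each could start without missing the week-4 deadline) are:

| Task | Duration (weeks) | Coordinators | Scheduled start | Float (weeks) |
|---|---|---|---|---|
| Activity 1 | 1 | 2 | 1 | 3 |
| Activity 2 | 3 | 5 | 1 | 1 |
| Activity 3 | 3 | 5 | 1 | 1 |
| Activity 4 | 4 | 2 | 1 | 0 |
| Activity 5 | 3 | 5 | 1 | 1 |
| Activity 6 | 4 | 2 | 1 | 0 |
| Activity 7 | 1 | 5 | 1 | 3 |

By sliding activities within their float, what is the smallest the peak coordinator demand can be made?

Early-start (Activity 1@1, Activity 2@1, Activity 3@1, Activity 4@1, Activity 5@1, Activity 6@1, Activity 7@1) gives peak 26: w1:26  w2:19  w3:19  w4:4.
Shift Activity 5→2, Activity 7→4.
Schedule Activity 1@1, Activity 2@1, Activity 3@1, Activity 4@1, Activity 5@2, Activity 6@1, Activity 7@4: w1:16  w2:19  w3:19  w4:14 — peak 19.

19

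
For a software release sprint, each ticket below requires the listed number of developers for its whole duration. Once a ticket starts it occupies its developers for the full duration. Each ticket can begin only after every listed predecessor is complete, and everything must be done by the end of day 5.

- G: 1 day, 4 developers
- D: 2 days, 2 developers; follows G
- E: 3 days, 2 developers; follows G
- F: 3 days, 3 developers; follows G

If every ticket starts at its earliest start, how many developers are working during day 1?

4

At early start, day 1 has: G.
Demand: 4 = 4.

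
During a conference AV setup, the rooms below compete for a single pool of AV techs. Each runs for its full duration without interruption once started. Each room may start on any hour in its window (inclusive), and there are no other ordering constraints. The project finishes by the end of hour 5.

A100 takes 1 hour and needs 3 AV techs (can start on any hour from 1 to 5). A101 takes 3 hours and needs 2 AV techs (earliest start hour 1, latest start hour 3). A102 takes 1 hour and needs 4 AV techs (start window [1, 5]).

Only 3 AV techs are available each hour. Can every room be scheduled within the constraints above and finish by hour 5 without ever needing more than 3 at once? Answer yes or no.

no

The minimum achievable peak is 4; 3 < 4, so no feasible schedule stays within the cap.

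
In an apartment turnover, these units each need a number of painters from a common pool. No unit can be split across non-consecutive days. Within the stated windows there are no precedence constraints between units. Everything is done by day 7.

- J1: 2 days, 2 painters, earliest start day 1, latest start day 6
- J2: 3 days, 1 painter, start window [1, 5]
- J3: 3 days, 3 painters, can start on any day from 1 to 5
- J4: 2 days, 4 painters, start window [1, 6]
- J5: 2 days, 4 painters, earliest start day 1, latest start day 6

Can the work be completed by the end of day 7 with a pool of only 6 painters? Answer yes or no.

Schedule J1@1, J2@3, J3@1, J4@4, J5@6: d1:5  d2:5  d3:4  d4:5  d5:5  d6:4  d7:4 — peak 5 ≤ 6.

yes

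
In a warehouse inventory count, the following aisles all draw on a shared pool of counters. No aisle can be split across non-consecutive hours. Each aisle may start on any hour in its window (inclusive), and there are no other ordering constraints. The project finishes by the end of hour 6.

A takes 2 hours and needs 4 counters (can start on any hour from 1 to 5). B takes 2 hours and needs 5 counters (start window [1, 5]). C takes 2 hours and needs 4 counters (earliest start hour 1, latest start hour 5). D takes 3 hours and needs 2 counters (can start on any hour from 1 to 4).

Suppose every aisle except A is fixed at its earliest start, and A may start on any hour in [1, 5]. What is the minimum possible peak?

A@1: h1:15  h2:15  h3:2  h4:0  h5:0  h6:0 → peak 15
A@2: h1:11  h2:15  h3:6  h4:0  h5:0  h6:0 → peak 15
A@3: h1:11  h2:11  h3:6  h4:4  h5:0  h6:0 → peak 11
A@4: h1:11  h2:11  h3:2  h4:4  h5:4  h6:0 → peak 11
A@5: h1:11  h2:11  h3:2  h4:0  h5:4  h6:4 → peak 11
Best is A@3, peak 11.

11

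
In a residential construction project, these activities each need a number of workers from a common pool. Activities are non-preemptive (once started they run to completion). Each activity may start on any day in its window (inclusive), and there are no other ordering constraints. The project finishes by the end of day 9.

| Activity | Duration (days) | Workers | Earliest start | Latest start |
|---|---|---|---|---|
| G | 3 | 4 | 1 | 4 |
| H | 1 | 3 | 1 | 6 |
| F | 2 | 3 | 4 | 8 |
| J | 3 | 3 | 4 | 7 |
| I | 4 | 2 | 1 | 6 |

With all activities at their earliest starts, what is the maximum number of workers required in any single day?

9

Early-start schedule: G@1, H@1, F@4, J@4, I@1.
Load per day: day 1: 9, day 2: 6, day 3: 6, day 4: 8, day 5: 6, day 6: 3, day 7: 0, day 8: 0, day 9: 0.
Peak is 9.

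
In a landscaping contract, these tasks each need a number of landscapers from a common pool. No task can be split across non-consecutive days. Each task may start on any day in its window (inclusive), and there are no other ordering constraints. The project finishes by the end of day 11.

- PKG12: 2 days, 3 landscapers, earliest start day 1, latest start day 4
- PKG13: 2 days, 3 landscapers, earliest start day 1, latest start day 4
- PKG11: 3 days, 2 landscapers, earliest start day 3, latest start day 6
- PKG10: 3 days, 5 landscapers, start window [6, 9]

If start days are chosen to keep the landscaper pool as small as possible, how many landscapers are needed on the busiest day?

5

Early-start (PKG12@1, PKG13@1, PKG11@3, PKG10@6) gives peak 6: d1:6  d2:6  d3:2  d4:2  d5:2  d6:5  d7:5  d8:5  d9:0  d10:0  d11:0.
Shift PKG13→3.
Schedule PKG12@1, PKG13@3, PKG11@3, PKG10@6: d1:3  d2:3  d3:5  d4:5  d5:2  d6:5  d7:5  d8:5  d9:0  d10:0  d11:0 — peak 5.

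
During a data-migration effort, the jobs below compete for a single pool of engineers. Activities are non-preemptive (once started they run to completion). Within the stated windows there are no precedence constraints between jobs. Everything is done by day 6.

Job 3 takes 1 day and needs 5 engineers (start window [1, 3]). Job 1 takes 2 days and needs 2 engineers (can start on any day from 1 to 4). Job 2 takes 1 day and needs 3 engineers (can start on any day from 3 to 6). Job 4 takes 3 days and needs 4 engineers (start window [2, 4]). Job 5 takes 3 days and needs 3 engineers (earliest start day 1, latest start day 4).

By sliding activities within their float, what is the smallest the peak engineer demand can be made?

Early-start (Job 3@1, Job 1@1, Job 2@3, Job 4@2, Job 5@1) gives peak 10: d1:10  d2:9  d3:10  d4:4  d5:0  d6:0.
Shift Job 5→4.
Schedule Job 3@1, Job 1@1, Job 2@3, Job 4@2, Job 5@4: d1:7  d2:6  d3:7  d4:7  d5:3  d6:3 — peak 7.

7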